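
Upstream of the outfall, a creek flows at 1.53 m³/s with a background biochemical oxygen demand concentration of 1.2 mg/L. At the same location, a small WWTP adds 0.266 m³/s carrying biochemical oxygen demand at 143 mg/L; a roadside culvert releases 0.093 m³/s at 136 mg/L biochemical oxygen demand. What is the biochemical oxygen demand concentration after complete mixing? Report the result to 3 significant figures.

27.8 mg/L

Mass balance: C = (1.530·1.200 + 0.2660·143.0 + 0.09300·136.0) / 1.889 = 52.52/1.889 = 27.80 mg/L.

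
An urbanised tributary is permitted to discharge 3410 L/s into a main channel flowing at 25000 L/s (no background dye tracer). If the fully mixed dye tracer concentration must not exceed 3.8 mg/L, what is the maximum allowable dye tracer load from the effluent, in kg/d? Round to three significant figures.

9330 kg/d

Mass balance at the limit: 25000·0 + 3410·Cₑ = 28410·3.8 → Cₑ = 31.66 mg/L.
3410 L/s = 3.410 m³/s. Load = 3.410 m³/s × 31.66 g/m³ × 86 400 s/d = 9328 kg/d.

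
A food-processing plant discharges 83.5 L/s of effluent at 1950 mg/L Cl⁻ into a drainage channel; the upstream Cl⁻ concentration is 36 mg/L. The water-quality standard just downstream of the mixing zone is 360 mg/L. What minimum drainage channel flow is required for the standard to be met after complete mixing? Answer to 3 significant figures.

410 L/s

Set C_mix = 360: (Q·36.00 + 83.50·1950) / (Q + 83.50) = 360
→ Q = 83.50·(1950 − 360)/(360 − 36.00) = 409.8 L/s.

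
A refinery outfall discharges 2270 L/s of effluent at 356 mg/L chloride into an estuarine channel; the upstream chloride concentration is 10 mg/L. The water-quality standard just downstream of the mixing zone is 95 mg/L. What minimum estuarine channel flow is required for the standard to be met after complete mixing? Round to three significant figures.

Set C_mix = 95: (Q·10.00 + 2270·356.0) / (Q + 2270) = 95
→ Q = 2270·(356.0 − 95)/(95 − 10.00) = 6970 L/s.

6970 L/s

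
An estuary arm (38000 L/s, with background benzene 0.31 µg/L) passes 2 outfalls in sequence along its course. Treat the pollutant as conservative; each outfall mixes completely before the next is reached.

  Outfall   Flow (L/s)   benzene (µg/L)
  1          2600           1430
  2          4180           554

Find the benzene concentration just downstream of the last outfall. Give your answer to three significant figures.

135 µg/L

Below outfall 1: Q → 40600 L/s, C = (38000·0.3100 + 2600·1430)/40600 = 91.87 µg/L.
Below outfall 2: Q → 44780 L/s, C = (40600·91.87 + 4180·554.0)/44780 = 135.0 µg/L.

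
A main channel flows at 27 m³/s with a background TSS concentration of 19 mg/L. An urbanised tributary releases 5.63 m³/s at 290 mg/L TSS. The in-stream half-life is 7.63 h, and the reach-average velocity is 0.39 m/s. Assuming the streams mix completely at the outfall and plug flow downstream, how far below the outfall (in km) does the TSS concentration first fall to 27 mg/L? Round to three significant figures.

Mixed concentration C = ΣQC/ΣQ = (27.00·19.00 + 5.630·290.0) / 32.63 = 2146/32.63 = 65.76 mg/L.
Half-life 7.63 h → k = ln 2 / 7.63 = 0.09084 h⁻¹ = 2.180 d⁻¹.
Set 65.76·exp(−k·t) = 27 → t = ln(65.76/27)/k = 35270 s = 9.799 h.
Distance = v·t = 0.39·35270 = 13760 m = 13.76 km.

13.8 km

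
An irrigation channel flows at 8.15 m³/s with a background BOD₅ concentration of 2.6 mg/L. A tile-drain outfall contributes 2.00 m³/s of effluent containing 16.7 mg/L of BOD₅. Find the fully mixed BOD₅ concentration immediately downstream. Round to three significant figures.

5.38 mg/L

Mass balance: C = (8.150·2.600 + 2.000·16.70) / 10.15 = 54.59/10.15 = 5.378 mg/L.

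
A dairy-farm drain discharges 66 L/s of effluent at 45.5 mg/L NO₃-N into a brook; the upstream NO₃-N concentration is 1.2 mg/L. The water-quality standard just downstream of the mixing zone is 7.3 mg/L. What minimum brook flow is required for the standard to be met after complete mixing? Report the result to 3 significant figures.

413 L/s

Set C_mix = 7.3: (Q·1.200 + 66.00·45.50) / (Q + 66.00) = 7.3
→ Q = 66.00·(45.50 − 7.3)/(7.3 − 1.200) = 413.3 L/s.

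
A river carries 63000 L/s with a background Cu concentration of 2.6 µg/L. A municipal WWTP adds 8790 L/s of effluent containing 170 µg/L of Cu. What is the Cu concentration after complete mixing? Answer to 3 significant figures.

Flow-weighted average: C = (63000·2.600 + 8790·170.0) / 71790 = 1658000/71790 = 23.10 µg/L.

23.1 µg/L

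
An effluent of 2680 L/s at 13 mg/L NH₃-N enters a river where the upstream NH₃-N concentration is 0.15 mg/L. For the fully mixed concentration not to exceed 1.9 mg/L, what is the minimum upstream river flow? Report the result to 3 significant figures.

Set C_mix = 1.9: (Q·0.1500 + 2680·13.00) / (Q + 2680) = 1.9
→ Q = 2680·(13.00 − 1.9)/(1.9 − 0.1500) = 17000 L/s.

17000 L/s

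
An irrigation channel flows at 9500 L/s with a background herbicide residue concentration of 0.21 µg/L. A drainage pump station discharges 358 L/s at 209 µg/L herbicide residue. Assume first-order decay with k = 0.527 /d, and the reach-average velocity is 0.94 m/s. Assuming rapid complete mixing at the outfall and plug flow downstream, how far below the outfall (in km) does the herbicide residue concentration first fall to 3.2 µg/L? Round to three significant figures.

Conservation of mass: C = (9500·0.2100 + 358.0·209.0) / 9858 = 76820/9858 = 7.792 µg/L.
Set 7.792·exp(−k·t) = 3.2 → t = ln(7.792/3.2)/k = 145900 s = 40.53 h.
Distance = v·t = 0.94·145900 = 137200 m = 137.2 km.

137 km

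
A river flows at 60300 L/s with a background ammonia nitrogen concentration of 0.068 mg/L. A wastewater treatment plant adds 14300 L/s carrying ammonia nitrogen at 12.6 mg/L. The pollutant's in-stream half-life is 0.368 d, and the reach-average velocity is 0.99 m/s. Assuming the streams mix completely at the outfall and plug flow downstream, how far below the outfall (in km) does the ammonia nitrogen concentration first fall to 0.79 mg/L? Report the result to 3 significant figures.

51.8 km

Mass balance: C = (60300·0.06800 + 14300·12.60) / 74600 = 184300/74600 = 2.470 mg/L.
Half-life 0.368 d → k = ln 2 / 0.368 = 1.884 d⁻¹.
Set 2.470·exp(−k·t) = 0.79 → t = ln(2.470/0.79)/k = 52290 s = 14.53 h.
Distance = v·t = 0.99·52290 = 51770 m = 51.77 km.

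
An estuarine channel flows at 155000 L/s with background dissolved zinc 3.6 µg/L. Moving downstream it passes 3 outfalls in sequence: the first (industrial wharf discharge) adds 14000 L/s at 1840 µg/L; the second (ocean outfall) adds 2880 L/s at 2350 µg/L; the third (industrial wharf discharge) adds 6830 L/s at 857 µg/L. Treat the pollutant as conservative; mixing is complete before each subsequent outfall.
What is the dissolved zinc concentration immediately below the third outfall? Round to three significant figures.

Outfall 1: combined Q = 169000 L/s; C = (155000·3.600 + 14000·1840)/169000 = 155.7 µg/L.
Outfall 2: combined Q = 171900 L/s; C = (169000·155.7 + 2880·2350)/171900 = 192.5 µg/L.
Outfall 3: combined Q = 178700 L/s; C = (171900·192.5 + 6830·857.0)/178700 = 217.9 µg/L.

218 µg/L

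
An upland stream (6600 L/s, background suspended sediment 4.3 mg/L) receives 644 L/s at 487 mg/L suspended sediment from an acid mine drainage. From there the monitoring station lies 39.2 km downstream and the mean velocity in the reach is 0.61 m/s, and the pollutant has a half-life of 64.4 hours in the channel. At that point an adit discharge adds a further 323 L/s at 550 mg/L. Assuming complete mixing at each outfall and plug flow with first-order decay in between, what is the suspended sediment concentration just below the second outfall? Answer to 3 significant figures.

60.8 mg/L

Flow-weighted average: C = (6600·4.300 + 644.0·487.0) / 7244 = 342000/7244 = 47.21 mg/L; combined flow 7244 L/s.
Travel time t = 39.2·1000 / 0.61 = 64260 s = 17.85 h.
Half-life 64.4 h → k = ln 2 / 64.4 = 0.01076 h⁻¹ = 0.2583 d⁻¹.
First-order decay: C = 47.21·exp(−k·t) = 47.21·0.8252 = 38.96 mg/L.
Second outfall: C = (7244·38.96 + 323.0·550.0)/7567 = 60.77 mg/L.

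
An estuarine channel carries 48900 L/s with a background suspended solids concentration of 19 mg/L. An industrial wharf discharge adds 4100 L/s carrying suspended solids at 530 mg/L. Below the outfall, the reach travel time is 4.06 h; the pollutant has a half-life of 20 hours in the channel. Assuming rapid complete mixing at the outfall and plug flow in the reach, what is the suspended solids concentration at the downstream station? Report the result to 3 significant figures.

50.8 mg/L

Mass balance: C = (48900·19.00 + 4100·530.0) / 53000 = 3102000/53000 = 58.53 mg/L.
Half-life 20 h → k = ln 2 / 20 = 0.03466 h⁻¹ = 0.8318 d⁻¹.
First-order decay: C = 58.53·exp(−k·t) = 58.53·0.8687 = 50.85 mg/L.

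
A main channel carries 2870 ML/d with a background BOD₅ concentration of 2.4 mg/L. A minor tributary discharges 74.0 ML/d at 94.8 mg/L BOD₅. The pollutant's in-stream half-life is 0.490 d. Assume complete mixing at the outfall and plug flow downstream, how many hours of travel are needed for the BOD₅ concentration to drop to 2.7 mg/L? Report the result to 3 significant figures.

Conservation of mass: C = (2870·2.400 + 74.00·94.80) / 2944 = 13900/2944 = 4.723 mg/L.
Half-life 0.490 d → k = ln 2 / 0.490 = 1.415 d⁻¹.
4.723·exp(−k·t) = 2.7 → t = ln(4.723/2.7)/k = 34150 s = 9.486 h.

9.49 h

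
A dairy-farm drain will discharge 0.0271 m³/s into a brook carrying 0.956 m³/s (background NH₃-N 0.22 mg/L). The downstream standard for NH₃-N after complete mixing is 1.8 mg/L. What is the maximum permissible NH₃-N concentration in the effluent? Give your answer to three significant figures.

57.5 mg/L

At the limit, (Qr·Cr + Qe·Cₑ)/(Qr + Qe) = 1.8:
Cₑ = (0.9831·1.8 − 0.9560·0.2200) / 0.02710 = 57.54 mg/L.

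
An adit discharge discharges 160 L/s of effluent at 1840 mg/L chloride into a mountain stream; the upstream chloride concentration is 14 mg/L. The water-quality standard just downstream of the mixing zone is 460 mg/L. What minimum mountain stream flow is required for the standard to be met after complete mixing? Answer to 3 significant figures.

Set C_mix = 460: (Q·14.00 + 160.0·1840) / (Q + 160.0) = 460
→ Q = 160.0·(1840 − 460)/(460 − 14.00) = 495.1 L/s.

495 L/s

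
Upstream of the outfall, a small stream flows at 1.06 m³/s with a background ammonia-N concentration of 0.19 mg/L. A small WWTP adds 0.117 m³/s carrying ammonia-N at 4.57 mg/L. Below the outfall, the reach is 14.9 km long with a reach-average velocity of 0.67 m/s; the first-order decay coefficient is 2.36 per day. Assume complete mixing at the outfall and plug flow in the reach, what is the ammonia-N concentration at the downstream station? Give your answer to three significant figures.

0.341 mg/L

Mass balance: C = (1.060·0.1900 + 0.1170·4.570) / 1.177 = 0.7361/1.177 = 0.6254 mg/L.
Travel time t = 14.9·1000 / 0.67 = 22240 s = 6.177 h.
First-order decay: C = 0.6254·exp(−k·t) = 0.6254·0.5447 = 0.3407 mg/L.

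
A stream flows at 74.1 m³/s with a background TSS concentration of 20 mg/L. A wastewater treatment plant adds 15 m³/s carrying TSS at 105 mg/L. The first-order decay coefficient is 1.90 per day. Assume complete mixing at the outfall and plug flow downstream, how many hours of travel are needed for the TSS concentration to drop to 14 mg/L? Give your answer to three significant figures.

11.3 h

Conservation of mass: C = (74.10·20.00 + 15.00·105.0) / 89.10 = 3057/89.10 = 34.31 mg/L.
34.31·exp(−k·t) = 14 → t = ln(34.31/14)/k = 40760 s = 11.32 h.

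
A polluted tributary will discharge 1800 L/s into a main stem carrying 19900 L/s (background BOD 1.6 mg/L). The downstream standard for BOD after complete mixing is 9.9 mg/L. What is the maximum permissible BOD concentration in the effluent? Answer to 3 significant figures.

102 mg/L

At the limit, (Qr·Cr + Qe·Cₑ)/(Qr + Qe) = 9.9:
Cₑ = (21700·9.9 − 19900·1.600) / 1800 = 101.7 mg/L.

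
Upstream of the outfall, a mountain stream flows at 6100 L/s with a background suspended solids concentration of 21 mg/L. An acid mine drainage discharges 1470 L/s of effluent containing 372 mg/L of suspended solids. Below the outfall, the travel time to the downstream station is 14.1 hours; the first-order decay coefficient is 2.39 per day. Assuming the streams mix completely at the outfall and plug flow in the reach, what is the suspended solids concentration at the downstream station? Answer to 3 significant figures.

21.9 mg/L

Mass balance: C = (6100·21.00 + 1470·372.0) / 7570 = 674900/7570 = 89.16 mg/L.
After decay, C = 89.16 × e^(−kt) = 89.16 × 0.2456 = 21.90 mg/L.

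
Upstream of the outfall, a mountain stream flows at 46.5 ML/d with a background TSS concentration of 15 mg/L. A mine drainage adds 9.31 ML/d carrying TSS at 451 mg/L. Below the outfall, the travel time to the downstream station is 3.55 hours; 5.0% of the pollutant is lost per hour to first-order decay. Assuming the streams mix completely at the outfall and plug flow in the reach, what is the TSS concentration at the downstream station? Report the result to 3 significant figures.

Mass balance: C = (46.50·15.00 + 9.310·451.0) / 55.81 = 4896/55.81 = 87.73 mg/L.
5.0%/h lost → k = −ln(1 − 0.05) = 0.05129 h⁻¹.
Applying C = C₀e^(−kt): 87.73 × 0.8335 = 73.13 mg/L.

73.1 mg/L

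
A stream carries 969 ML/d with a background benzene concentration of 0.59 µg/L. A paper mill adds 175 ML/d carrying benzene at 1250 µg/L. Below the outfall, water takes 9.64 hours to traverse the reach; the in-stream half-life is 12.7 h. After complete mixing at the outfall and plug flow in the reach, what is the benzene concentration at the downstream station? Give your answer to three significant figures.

113 µg/L

Conservation of mass: C = (969.0·0.5900 + 175.0·1250) / 1144 = 219300/1144 = 191.7 µg/L.
Half-life 12.7 h → k = ln 2 / 12.7 = 0.05458 h⁻¹ = 1.310 d⁻¹.
After decay, C = 191.7 × e^(−kt) = 191.7 × 0.5909 = 113.3 µg/L.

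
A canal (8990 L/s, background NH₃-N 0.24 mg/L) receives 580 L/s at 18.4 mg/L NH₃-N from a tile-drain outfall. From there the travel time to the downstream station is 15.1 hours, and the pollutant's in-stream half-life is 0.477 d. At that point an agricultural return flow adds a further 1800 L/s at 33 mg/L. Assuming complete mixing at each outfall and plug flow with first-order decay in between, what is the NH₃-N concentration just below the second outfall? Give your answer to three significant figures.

5.68 mg/L

Mass balance: C = (8990·0.2400 + 580.0·18.40) / 9570 = 12830/9570 = 1.341 mg/L; combined flow 9570 L/s.
Half-life 0.477 d → k = ln 2 / 0.477 = 1.453 d⁻¹.
First-order decay: C = 1.341·exp(−k·t) = 1.341·0.4008 = 0.5373 mg/L.
At the second outfall, C = (9570·0.5373 + 1800·33.00) / (9570 + 1800) = 5.677 mg/L.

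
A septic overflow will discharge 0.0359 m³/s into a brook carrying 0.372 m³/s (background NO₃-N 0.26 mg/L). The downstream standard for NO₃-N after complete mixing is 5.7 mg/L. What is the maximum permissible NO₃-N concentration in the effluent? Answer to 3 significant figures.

62.1 mg/L

At the limit, (Qr·Cr + Qe·Cₑ)/(Qr + Qe) = 5.7:
Cₑ = (0.4079·5.7 − 0.3720·0.2600) / 0.03590 = 62.07 mg/L.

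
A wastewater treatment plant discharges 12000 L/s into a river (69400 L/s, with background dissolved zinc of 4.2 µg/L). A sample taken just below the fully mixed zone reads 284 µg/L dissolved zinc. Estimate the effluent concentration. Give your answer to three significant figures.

1900 µg/L

Mass balance: 69400·4.200 + 12000·Cₑ = 81400·284.0
→ Cₑ = (81400·284.0 − 69400·4.200) / 12000 = 1902 µg/L.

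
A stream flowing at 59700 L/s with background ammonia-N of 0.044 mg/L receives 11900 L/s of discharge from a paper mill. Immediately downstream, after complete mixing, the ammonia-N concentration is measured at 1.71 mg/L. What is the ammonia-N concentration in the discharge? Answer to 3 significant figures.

Mass balance: 59700·0.04400 + 11900·Cₑ = 71600·1.710
→ Cₑ = (71600·1.710 − 59700·0.04400) / 11900 = 10.07 mg/L.

10.1 mg/L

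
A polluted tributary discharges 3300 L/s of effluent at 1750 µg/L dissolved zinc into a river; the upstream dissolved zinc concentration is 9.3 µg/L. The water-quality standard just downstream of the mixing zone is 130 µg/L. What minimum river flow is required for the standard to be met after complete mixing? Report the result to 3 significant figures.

Set C_mix = 130: (Q·9.300 + 3300·1750) / (Q + 3300) = 130
→ Q = 3300·(1750 − 130)/(130 − 9.300) = 44290 L/s.

44300 L/s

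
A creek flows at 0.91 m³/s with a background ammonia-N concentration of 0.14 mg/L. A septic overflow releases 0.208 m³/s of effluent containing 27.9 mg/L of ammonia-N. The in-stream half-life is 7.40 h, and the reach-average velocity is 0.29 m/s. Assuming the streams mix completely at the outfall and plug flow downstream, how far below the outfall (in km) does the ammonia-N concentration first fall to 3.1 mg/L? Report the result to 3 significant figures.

Mass balance: C = (0.9100·0.1400 + 0.2080·27.90) / 1.118 = 5.931/1.118 = 5.305 mg/L.
Half-life 7.40 h → k = ln 2 / 7.40 = 0.09367 h⁻¹ = 2.248 d⁻¹.
Set 5.305·exp(−k·t) = 3.1 → t = ln(5.305/3.1)/k = 20650 s = 5.735 h.
Distance = v·t = 0.29·20650 = 5987 m = 5.987 km.

5.99 km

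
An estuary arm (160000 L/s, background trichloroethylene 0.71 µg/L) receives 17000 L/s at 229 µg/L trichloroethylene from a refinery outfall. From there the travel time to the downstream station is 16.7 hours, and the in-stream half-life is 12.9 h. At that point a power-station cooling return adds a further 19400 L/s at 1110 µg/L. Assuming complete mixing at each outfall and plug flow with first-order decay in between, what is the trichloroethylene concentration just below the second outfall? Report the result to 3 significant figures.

118 µg/L

Mass balance: C = (160000·0.7100 + 17000·229.0) / 177000 = 4007000/177000 = 22.64 µg/L; combined flow 177000 L/s.
Half-life 12.9 h → k = ln 2 / 12.9 = 0.05373 h⁻¹ = 1.290 d⁻¹.
Applying C = C₀e^(−kt): 22.64 × 0.4077 = 9.228 µg/L.
At the second outfall, C = (177000·9.228 + 19400·1110) / (177000 + 19400) = 118.0 µg/L.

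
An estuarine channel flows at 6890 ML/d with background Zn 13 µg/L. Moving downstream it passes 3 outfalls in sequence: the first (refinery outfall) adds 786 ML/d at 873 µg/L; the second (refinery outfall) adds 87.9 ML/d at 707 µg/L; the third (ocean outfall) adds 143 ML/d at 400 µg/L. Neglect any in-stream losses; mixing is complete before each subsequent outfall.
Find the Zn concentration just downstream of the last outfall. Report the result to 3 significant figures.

Outfall 1: combined Q = 7676 ML/d; C = (6890·13.00 + 786.0·873.0)/7676 = 101.1 µg/L.
Outfall 2: combined Q = 7764 ML/d; C = (7676·101.1 + 87.90·707.0)/7764 = 107.9 µg/L.
Outfall 3: combined Q = 7907 ML/d; C = (7764·107.9 + 143.0·400.0)/7907 = 113.2 µg/L.

113 µg/L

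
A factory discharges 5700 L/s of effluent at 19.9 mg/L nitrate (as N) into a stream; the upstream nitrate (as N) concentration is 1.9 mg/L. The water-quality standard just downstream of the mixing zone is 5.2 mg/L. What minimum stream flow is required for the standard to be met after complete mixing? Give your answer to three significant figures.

Set C_mix = 5.2: (Q·1.900 + 5700·19.90) / (Q + 5700) = 5.2
→ Q = 5700·(19.90 − 5.2)/(5.2 − 1.900) = 25390 L/s.

25400 L/s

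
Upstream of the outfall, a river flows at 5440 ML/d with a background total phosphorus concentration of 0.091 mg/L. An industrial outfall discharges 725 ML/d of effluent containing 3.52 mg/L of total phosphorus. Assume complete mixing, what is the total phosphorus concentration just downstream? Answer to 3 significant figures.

0.494 mg/L

Flow-weighted average: C = (5440·0.09100 + 725.0·3.520) / 6165 = 3047/6165 = 0.4942 mg/L.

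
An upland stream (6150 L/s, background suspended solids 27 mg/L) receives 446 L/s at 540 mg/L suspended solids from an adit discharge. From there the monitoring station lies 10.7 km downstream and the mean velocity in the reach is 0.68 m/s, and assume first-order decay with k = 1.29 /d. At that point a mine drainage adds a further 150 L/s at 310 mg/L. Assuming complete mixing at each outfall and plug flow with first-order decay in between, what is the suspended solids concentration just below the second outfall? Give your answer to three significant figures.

Flow-weighted average: C = (6150·27.00 + 446.0·540.0) / 6596 = 406900/6596 = 61.69 mg/L; combined flow 6596 L/s.
Travel time t = 10.7·1000 / 0.68 = 15740 s = 4.371 h.
After decay, C = 61.69 × e^(−kt) = 61.69 × 0.7906 = 48.77 mg/L.
Second outfall: C = (6596·48.77 + 150.0·310.0)/6746 = 54.58 mg/L.

54.6 mg/L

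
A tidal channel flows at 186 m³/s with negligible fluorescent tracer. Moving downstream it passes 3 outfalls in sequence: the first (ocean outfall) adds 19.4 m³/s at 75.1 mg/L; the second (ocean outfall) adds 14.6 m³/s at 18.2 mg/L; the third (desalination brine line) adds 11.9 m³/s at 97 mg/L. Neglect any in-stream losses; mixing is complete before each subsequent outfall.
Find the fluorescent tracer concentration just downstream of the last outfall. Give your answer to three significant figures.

12.4 mg/L

After outfall 1: Q = 186.0 + 19.40 = 205.4 m³/s; C = (186.0·0 + 19.40·75.10)/205.4 = 7.093 mg/L.
After outfall 2: Q = 205.4 + 14.60 = 220.0 m³/s; C = (205.4·7.093 + 14.60·18.20)/220.0 = 7.830 mg/L.
After outfall 3: Q = 220.0 + 11.90 = 231.9 m³/s; C = (220.0·7.830 + 11.90·97.00)/231.9 = 12.41 mg/L.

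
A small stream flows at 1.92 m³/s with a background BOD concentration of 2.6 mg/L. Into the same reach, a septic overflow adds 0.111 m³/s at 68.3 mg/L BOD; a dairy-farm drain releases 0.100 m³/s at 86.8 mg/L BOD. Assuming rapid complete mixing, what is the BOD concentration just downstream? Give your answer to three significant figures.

Mass balance: C = (1.920·2.600 + 0.1110·68.30 + 0.1000·86.80) / 2.131 = 21.25/2.131 = 9.973 mg/L.

9.97 mg/L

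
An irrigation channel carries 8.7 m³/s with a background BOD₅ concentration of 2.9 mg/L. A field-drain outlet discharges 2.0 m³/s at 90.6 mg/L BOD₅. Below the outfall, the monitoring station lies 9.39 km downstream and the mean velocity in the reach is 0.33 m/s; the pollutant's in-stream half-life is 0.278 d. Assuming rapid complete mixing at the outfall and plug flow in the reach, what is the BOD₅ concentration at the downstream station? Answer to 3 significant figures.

Flow-weighted average: C = (8.700·2.900 + 2.000·90.60) / 10.70 = 206.4/10.70 = 19.29 mg/L.
Travel time t = 9.39·1000 / 0.33 = 28450 s = 7.904 h.
Half-life 0.278 d → k = ln 2 / 0.278 = 2.493 d⁻¹.
Decay over the reach: 19.29·exp(−kt) = 19.29·0.4399 = 8.487 mg/L.

8.49 mg/L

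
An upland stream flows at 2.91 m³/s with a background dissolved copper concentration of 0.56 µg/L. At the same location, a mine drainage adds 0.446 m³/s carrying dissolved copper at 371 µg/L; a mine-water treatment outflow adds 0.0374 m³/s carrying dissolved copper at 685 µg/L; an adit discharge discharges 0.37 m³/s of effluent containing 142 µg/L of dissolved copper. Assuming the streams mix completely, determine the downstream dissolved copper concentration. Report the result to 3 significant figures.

65.2 µg/L

Mixed concentration C = ΣQC/ΣQ = (2.910·0.5600 + 0.4460·371.0 + 0.03740·685.0 + 0.3700·142.0) / 3.763 = 245.3/3.763 = 65.17 µg/L.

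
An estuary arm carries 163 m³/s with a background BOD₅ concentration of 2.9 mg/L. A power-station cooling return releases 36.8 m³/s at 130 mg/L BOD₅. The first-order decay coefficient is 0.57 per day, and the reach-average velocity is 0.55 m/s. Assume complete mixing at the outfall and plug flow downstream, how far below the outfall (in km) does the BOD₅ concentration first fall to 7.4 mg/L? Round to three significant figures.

106 km

Mixed concentration C = ΣQC/ΣQ = (163.0·2.900 + 36.80·130.0) / 199.8 = 5257/199.8 = 26.31 mg/L.
Set 26.31·exp(−k·t) = 7.4 → t = ln(26.31/7.4)/k = 192300 s = 53.41 h.
Distance = v·t = 0.55·192300 = 105700 m = 105.7 km.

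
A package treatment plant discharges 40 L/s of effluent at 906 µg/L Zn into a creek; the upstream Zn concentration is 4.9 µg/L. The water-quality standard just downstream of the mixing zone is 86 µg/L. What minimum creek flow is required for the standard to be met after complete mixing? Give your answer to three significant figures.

404 L/s

Set C_mix = 86: (Q·4.900 + 40.00·906.0) / (Q + 40.00) = 86
→ Q = 40.00·(906.0 − 86)/(86 − 4.900) = 404.4 L/s.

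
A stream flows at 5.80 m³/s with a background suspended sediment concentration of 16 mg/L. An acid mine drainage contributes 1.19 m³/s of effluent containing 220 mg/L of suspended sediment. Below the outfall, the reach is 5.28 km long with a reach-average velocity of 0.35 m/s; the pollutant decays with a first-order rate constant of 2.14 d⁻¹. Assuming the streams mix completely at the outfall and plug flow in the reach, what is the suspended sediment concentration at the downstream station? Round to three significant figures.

34.9 mg/L

Mixed concentration C = ΣQC/ΣQ = (5.800·16.00 + 1.190·220.0) / 6.990 = 354.6/6.990 = 50.73 mg/L.
Travel time t = 5.28·1000 / 0.35 = 15090 s = 4.190 h.
Applying C = C₀e^(−kt): 50.73 × 0.6882 = 34.91 mg/L.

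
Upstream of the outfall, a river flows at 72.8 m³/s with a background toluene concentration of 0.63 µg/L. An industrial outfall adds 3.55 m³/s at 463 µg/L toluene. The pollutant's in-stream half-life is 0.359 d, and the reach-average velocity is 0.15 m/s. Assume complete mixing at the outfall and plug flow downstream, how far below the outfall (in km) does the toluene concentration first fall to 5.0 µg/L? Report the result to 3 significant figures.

9.98 km

Mixed concentration C = ΣQC/ΣQ = (72.80·0.6300 + 3.550·463.0) / 76.35 = 1690/76.35 = 22.13 µg/L.
Half-life 0.359 d → k = ln 2 / 0.359 = 1.931 d⁻¹.
Set 22.13·exp(−k·t) = 5.0 → t = ln(22.13/5.0)/k = 66560 s = 18.49 h.
Distance = v·t = 0.15·66560 = 9984 m = 9.984 km.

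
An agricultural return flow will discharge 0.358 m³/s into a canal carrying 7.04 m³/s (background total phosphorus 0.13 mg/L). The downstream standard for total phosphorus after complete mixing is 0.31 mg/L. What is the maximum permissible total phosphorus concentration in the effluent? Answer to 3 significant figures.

3.85 mg/L

At the limit, (Qr·Cr + Qe·Cₑ)/(Qr + Qe) = 0.31:
Cₑ = (7.398·0.31 − 7.040·0.1300) / 0.3580 = 3.850 mg/L.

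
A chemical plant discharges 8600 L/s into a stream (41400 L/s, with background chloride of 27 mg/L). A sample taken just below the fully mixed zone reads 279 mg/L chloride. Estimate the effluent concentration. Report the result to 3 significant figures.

Mass balance: 41400·27.00 + 8600·Cₑ = 50000·279.0
→ Cₑ = (50000·279.0 − 41400·27.00) / 8600 = 1492 mg/L.

1490 mg/L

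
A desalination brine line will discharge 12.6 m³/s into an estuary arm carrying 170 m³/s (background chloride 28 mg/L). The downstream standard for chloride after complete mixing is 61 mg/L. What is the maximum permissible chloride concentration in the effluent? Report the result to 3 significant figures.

At the limit, (Qr·Cr + Qe·Cₑ)/(Qr + Qe) = 61:
Cₑ = (182.6·61 − 170.0·28.00) / 12.60 = 506.2 mg/L.

506 mg/L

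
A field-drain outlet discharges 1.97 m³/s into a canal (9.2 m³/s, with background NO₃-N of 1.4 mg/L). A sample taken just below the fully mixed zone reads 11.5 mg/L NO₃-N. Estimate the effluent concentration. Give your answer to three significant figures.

58.7 mg/L

Mass balance: 9.200·1.400 + 1.970·Cₑ = 11.17·11.50
→ Cₑ = (11.17·11.50 − 9.200·1.400) / 1.970 = 58.67 mg/L.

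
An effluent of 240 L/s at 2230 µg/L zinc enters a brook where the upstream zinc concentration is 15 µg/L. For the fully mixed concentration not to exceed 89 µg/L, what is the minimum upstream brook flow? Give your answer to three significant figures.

Set C_mix = 89: (Q·15.00 + 240.0·2230) / (Q + 240.0) = 89
→ Q = 240.0·(2230 − 89)/(89 − 15.00) = 6944 L/s.

6940 L/s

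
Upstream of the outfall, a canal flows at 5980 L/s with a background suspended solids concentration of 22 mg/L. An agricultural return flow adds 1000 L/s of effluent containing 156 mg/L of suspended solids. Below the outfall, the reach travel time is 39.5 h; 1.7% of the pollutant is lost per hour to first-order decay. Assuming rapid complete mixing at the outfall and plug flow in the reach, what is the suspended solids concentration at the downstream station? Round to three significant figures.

Flow-weighted average: C = (5980·22.00 + 1000·156.0) / 6980 = 287600/6980 = 41.20 mg/L.
1.7%/h lost → k = −ln(1 − 0.017) = 0.01715 h⁻¹.
Applying C = C₀e^(−kt): 41.20 × 0.5080 = 20.93 mg/L.

20.9 mg/L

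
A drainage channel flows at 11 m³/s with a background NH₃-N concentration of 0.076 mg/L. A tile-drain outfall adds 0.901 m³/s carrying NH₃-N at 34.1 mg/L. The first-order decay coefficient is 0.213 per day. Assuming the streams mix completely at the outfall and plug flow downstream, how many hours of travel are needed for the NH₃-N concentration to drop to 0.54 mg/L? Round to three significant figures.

Mass balance: C = (11.00·0.07600 + 0.9010·34.10) / 11.90 = 31.56/11.90 = 2.652 mg/L.
2.652·exp(−k·t) = 0.54 → t = ln(2.652/0.54)/k = 645500 s = 179.3 h.

179 h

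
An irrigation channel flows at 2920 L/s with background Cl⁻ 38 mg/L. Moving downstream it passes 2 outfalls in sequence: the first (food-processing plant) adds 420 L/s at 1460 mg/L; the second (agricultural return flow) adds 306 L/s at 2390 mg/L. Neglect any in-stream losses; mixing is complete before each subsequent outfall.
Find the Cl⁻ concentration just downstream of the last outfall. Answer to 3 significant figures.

399 mg/L

Outfall 1: combined Q = 3340 L/s; C = (2920·38.00 + 420.0·1460)/3340 = 216.8 mg/L.
Outfall 2: combined Q = 3646 L/s; C = (3340·216.8 + 306.0·2390)/3646 = 399.2 mg/L.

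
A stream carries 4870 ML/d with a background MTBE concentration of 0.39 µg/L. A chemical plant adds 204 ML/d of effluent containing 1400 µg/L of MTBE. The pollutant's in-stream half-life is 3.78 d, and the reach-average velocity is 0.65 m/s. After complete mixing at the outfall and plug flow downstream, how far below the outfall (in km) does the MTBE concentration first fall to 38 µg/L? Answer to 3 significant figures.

Flow-weighted average: C = (4870·0.3900 + 204.0·1400) / 5074 = 287500/5074 = 56.66 µg/L.
Half-life 3.78 d → k = ln 2 / 3.78 = 0.1834 d⁻¹.
Set 56.66·exp(−k·t) = 38 → t = ln(56.66/38)/k = 188200 s = 52.29 h.
Distance = v·t = 0.65·188200 = 122400 m = 122.4 km.

122 km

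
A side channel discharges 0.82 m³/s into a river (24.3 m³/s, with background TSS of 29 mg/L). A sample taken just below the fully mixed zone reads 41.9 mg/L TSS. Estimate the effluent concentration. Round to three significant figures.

Mass balance: 24.30·29.00 + 0.8200·Cₑ = 25.12·41.90
→ Cₑ = (25.12·41.90 − 24.30·29.00) / 0.8200 = 424.2 mg/L.

424 mg/L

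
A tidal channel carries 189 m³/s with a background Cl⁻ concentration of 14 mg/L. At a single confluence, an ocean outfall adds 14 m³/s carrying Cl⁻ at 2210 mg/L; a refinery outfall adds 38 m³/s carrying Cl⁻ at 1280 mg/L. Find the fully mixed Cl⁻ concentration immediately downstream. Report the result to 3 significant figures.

Mixed concentration C = ΣQC/ΣQ = (189.0·14.00 + 14.00·2210 + 38.00·1280) / 241.0 = 82230/241.0 = 341.2 mg/L.

341 mg/L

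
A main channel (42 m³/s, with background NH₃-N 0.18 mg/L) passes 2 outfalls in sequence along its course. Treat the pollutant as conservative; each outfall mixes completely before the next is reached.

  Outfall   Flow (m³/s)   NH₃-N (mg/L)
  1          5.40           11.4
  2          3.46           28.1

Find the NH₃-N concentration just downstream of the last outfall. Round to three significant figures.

Outfall 1: combined Q = 47.40 m³/s; C = (42.00·0.1800 + 5.400·11.40)/47.40 = 1.458 mg/L.
Outfall 2: combined Q = 50.86 m³/s; C = (47.40·1.458 + 3.460·28.10)/50.86 = 3.271 mg/L.

3.27 mg/L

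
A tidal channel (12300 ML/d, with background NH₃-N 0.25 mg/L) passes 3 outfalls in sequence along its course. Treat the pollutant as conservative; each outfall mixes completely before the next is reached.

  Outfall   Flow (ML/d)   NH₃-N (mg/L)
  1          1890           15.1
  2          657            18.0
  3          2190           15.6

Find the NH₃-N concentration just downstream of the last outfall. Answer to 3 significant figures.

4.56 mg/L

Outfall 1: combined Q = 14190 ML/d; C = (12300·0.2500 + 1890·15.10)/14190 = 2.228 mg/L.
Outfall 2: combined Q = 14850 ML/d; C = (14190·2.228 + 657.0·18.00)/14850 = 2.926 mg/L.
Outfall 3: combined Q = 17040 ML/d; C = (14850·2.926 + 2190·15.60)/17040 = 4.555 mg/L.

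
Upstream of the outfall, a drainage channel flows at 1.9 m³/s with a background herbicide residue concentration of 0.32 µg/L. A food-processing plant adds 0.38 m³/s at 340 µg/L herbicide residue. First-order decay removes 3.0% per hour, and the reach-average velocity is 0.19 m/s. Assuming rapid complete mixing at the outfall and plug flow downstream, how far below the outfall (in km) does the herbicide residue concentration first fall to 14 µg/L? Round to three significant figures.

Flow-weighted average: C = (1.900·0.3200 + 0.3800·340.0) / 2.280 = 129.8/2.280 = 56.93 µg/L.
3.0%/h lost → k = −ln(1 − 0.03) = 0.03046 h⁻¹.
Set 56.93·exp(−k·t) = 14 → t = ln(56.93/14)/k = 165800 s = 46.06 h.
Distance = v·t = 0.19·165800 = 31500 m = 31.50 km.

31.5 km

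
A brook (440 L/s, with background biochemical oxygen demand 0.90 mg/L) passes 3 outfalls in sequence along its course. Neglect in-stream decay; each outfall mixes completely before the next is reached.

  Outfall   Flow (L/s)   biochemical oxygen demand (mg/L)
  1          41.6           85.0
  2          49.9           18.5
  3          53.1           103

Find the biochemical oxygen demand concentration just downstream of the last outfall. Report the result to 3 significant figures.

After outfall 1: Q = 440.0 + 41.60 = 481.6 L/s; C = (440.0·0.9000 + 41.60·85.00)/481.6 = 8.164 mg/L.
After outfall 2: Q = 481.6 + 49.90 = 531.5 L/s; C = (481.6·8.164 + 49.90·18.50)/531.5 = 9.135 mg/L.
After outfall 3: Q = 531.5 + 53.10 = 584.6 L/s; C = (531.5·9.135 + 53.10·103.0)/584.6 = 17.66 mg/L.

17.7 mg/L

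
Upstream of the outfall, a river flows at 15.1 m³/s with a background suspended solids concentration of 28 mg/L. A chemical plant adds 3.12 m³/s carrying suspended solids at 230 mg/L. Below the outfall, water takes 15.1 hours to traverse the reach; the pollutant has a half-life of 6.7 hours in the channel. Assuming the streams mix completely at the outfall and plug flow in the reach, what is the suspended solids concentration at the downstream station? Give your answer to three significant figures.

13.1 mg/L

Mass balance: C = (15.10·28.00 + 3.120·230.0) / 18.22 = 1140/18.22 = 62.59 mg/L.
Half-life 6.7 h → k = ln 2 / 6.7 = 0.1035 h⁻¹ = 2.483 d⁻¹.
First-order decay: C = 62.59·exp(−k·t) = 62.59·0.2097 = 13.12 mg/L.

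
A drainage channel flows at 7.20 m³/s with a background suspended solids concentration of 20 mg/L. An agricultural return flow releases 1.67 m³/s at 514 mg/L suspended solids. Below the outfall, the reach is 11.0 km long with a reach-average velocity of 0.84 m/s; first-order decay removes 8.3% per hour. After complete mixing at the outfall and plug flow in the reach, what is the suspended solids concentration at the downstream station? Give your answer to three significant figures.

Flow-weighted average: C = (7.200·20.00 + 1.670·514.0) / 8.870 = 1002/8.870 = 113.0 mg/L.
Travel time t = 11.0·1000 / 0.84 = 13100 s = 3.638 h.
8.3%/h lost → k = −ln(1 − 0.083) = 0.08665 h⁻¹.
Applying C = C₀e^(−kt): 113.0 × 0.7297 = 82.46 mg/L.

82.5 mg/L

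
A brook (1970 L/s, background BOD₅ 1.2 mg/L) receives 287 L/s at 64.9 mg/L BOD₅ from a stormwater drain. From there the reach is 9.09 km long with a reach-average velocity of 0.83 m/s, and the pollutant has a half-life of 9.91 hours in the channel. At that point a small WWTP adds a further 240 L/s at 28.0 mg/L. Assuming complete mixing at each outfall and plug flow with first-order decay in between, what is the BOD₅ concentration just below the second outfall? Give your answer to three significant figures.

Mass balance: C = (1970·1.200 + 287.0·64.90) / 2257 = 20990/2257 = 9.300 mg/L; combined flow 2257 L/s.
Travel time t = 9.09·1000 / 0.83 = 10950 s = 3.042 h.
Half-life 9.91 h → k = ln 2 / 9.91 = 0.06994 h⁻¹ = 1.679 d⁻¹.
Applying C = C₀e^(−kt): 9.300 × 0.8083 = 7.518 mg/L.
Second outfall: C = (2257·7.518 + 240.0·28.00)/2497 = 9.486 mg/L.

9.49 mg/L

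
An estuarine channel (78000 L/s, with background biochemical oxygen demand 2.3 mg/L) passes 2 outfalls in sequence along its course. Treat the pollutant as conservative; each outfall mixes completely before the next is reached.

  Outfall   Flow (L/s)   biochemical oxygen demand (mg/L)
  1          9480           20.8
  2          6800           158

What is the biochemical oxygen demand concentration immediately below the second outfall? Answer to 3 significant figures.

Outfall 1: combined Q = 87480 L/s; C = (78000·2.300 + 9480·20.80)/87480 = 4.305 mg/L.
Outfall 2: combined Q = 94280 L/s; C = (87480·4.305 + 6800·158.0)/94280 = 15.39 mg/L.

15.4 mg/L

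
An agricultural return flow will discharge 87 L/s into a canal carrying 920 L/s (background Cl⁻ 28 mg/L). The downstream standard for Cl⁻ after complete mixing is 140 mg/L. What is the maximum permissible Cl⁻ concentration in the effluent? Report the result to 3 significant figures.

1320 mg/L

At the limit, (Qr·Cr + Qe·Cₑ)/(Qr + Qe) = 140:
Cₑ = (1007·140 − 920.0·28.00) / 87.00 = 1324 mg/L.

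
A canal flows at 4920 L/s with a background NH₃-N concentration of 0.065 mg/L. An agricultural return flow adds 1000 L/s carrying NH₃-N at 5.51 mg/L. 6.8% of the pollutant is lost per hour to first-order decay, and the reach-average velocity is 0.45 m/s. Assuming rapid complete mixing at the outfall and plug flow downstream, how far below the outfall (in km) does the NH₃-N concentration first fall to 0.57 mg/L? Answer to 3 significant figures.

Flow-weighted average: C = (4920·0.06500 + 1000·5.510) / 5920 = 5830/5920 = 0.9848 mg/L.
6.8%/h lost → k = −ln(1 − 0.068) = 0.07042 h⁻¹.
Set 0.9848·exp(−k·t) = 0.57 → t = ln(0.9848/0.57)/k = 27950 s = 7.764 h.
Distance = v·t = 0.45·27950 = 12580 m = 12.58 km.

12.6 km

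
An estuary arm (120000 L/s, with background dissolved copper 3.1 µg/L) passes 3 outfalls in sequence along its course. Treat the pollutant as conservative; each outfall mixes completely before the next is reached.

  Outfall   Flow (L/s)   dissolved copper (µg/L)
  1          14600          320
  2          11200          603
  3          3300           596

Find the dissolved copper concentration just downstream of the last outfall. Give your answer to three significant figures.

92.3 µg/L

Outfall 1: combined Q = 134600 L/s; C = (120000·3.100 + 14600·320.0)/134600 = 37.47 µg/L.
Outfall 2: combined Q = 145800 L/s; C = (134600·37.47 + 11200·603.0)/145800 = 80.92 µg/L.
Outfall 3: combined Q = 149100 L/s; C = (145800·80.92 + 3300·596.0)/149100 = 92.32 µg/L.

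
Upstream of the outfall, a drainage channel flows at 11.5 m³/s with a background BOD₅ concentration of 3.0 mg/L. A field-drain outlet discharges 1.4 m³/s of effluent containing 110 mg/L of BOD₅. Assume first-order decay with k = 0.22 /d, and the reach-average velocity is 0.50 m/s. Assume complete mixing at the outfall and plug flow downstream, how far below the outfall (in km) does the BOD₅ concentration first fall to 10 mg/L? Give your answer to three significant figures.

74.5 km

Mixed concentration C = ΣQC/ΣQ = (11.50·3.000 + 1.400·110.0) / 12.90 = 188.5/12.90 = 14.61 mg/L.
Set 14.61·exp(−k·t) = 10 → t = ln(14.61/10)/k = 149000 s = 41.38 h.
Distance = v·t = 0.50·149000 = 74480 m = 74.48 km.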